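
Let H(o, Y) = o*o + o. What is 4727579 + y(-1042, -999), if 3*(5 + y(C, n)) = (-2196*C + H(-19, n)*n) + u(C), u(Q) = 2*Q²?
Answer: 18300824/3 ≈ 6.1003e+6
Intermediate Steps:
H(o, Y) = o + o² (H(o, Y) = o² + o = o + o²)
y(C, n) = -5 - 732*C + 114*n + 2*C²/3 (y(C, n) = -5 + ((-2196*C + (-19*(1 - 19))*n) + 2*C²)/3 = -5 + ((-2196*C + (-19*(-18))*n) + 2*C²)/3 = -5 + ((-2196*C + 342*n) + 2*C²)/3 = -5 + (-2196*C + 2*C² + 342*n)/3 = -5 + (-732*C + 114*n + 2*C²/3) = -5 - 732*C + 114*n + 2*C²/3)
4727579 + y(-1042, -999) = 4727579 + (-5 - 732*(-1042) + 114*(-999) + (⅔)*(-1042)²) = 4727579 + (-5 + 762744 - 113886 + (⅔)*1085764) = 4727579 + (-5 + 762744 - 113886 + 2171528/3) = 4727579 + 4118087/3 = 18300824/3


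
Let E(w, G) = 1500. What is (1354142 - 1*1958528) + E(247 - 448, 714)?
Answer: -602886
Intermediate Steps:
(1354142 - 1*1958528) + E(247 - 448, 714) = (1354142 - 1*1958528) + 1500 = (1354142 - 1958528) + 1500 = -604386 + 1500 = -602886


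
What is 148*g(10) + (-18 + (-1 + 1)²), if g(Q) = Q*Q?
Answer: 14782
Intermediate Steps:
g(Q) = Q²
148*g(10) + (-18 + (-1 + 1)²) = 148*10² + (-18 + (-1 + 1)²) = 148*100 + (-18 + 0²) = 14800 + (-18 + 0) = 14800 - 18 = 14782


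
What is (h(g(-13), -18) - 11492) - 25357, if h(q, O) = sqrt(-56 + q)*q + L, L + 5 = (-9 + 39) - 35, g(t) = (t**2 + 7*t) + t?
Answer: -36664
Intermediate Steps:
g(t) = t**2 + 8*t
L = -10 (L = -5 + ((-9 + 39) - 35) = -5 + (30 - 35) = -5 - 5 = -10)
h(q, O) = -10 + q*sqrt(-56 + q) (h(q, O) = sqrt(-56 + q)*q - 10 = q*sqrt(-56 + q) - 10 = -10 + q*sqrt(-56 + q))
(h(g(-13), -18) - 11492) - 25357 = ((-10 + (-13*(8 - 13))*sqrt(-56 - 13*(8 - 13))) - 11492) - 25357 = ((-10 + (-13*(-5))*sqrt(-56 - 13*(-5))) - 11492) - 25357 = ((-10 + 65*sqrt(-56 + 65)) - 11492) - 25357 = ((-10 + 65*sqrt(9)) - 11492) - 25357 = ((-10 + 65*3) - 11492) - 25357 = ((-10 + 195) - 11492) - 25357 = (185 - 11492) - 25357 = -11307 - 25357 = -36664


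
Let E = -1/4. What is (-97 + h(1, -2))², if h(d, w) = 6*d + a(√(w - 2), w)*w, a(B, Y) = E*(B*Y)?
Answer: 8277 + 364*I ≈ 8277.0 + 364.0*I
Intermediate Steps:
E = -¼ (E = -1*¼ = -¼ ≈ -0.25000)
a(B, Y) = -B*Y/4
h(d, w) = 6*d - w²*√(-2 + w)/4 (h(d, w) = 6*d + (-√(w - 2)*w/4)*w = 6*d + (-√(-2 + w)*w/4)*w = 6*d + (-w*√(-2 + w)/4)*w = 6*d - w²*√(-2 + w)/4)
(-97 + h(1, -2))² = (-97 + (6*1 - ¼*(-2)²*√(-2 - 2)))² = (-97 + (6 - ¼*4*√(-4)))² = (-97 + (6 - ¼*4*2*I))² = (-97 + (6 - 2*I))² = (-91 - 2*I)²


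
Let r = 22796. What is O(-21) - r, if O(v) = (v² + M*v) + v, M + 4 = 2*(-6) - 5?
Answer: -21935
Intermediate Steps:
M = -21 (M = -4 + (2*(-6) - 5) = -4 + (-12 - 5) = -4 - 17 = -21)
O(v) = v² - 20*v (O(v) = (v² - 21*v) + v = v² - 20*v)
O(-21) - r = -21*(-20 - 21) - 1*22796 = -21*(-41) - 22796 = 861 - 22796 = -21935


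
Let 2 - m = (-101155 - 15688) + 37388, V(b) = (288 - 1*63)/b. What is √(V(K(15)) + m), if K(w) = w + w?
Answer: √317858/2 ≈ 281.89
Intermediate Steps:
K(w) = 2*w
V(b) = 225/b (V(b) = (288 - 63)/b = 225/b)
m = 79457 (m = 2 - ((-101155 - 15688) + 37388) = 2 - (-116843 + 37388) = 2 - 1*(-79455) = 2 + 79455 = 79457)
√(V(K(15)) + m) = √(225/((2*15)) + 79457) = √(225/30 + 79457) = √(225*(1/30) + 79457) = √(15/2 + 79457) = √(158929/2) = √317858/2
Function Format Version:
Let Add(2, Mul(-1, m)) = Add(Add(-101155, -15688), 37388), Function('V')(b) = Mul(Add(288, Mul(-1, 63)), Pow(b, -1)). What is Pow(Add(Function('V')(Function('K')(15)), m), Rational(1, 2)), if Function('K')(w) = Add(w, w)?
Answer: Mul(Rational(1, 2), Pow(317858, Rational(1, 2))) ≈ 281.89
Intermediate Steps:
Function('K')(w) = Mul(2, w)
Function('V')(b) = Mul(225, Pow(b, -1)) (Function('V')(b) = Mul(Add(288, -63), Pow(b, -1)) = Mul(225, Pow(b, -1)))
m = 79457 (m = Add(2, Mul(-1, Add(Add(-101155, -15688), 37388))) = Add(2, Mul(-1, Add(-116843, 37388))) = Add(2, Mul(-1, -79455)) = Add(2, 79455) = 79457)
Pow(Add(Function('V')(Function('K')(15)), m), Rational(1, 2)) = Pow(Add(Mul(225, Pow(Mul(2, 15), -1)), 79457), Rational(1, 2)) = Pow(Add(Mul(225, Pow(30, -1)), 79457), Rational(1, 2)) = Pow(Add(Mul(225, Rational(1, 30)), 79457), Rational(1, 2)) = Pow(Add(Rational(15, 2), 79457), Rational(1, 2)) = Pow(Rational(158929, 2), Rational(1, 2)) = Mul(Rational(1, 2), Pow(317858, Rational(1, 2)))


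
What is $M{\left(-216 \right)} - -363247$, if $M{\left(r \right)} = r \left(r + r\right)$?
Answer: $456559$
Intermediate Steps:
$M{\left(r \right)} = 2 r^{2}$ ($M{\left(r \right)} = r 2 r = 2 r^{2}$)
$M{\left(-216 \right)} - -363247 = 2 \left(-216\right)^{2} - -363247 = 2 \cdot 46656 + 363247 = 93312 + 363247 = 456559$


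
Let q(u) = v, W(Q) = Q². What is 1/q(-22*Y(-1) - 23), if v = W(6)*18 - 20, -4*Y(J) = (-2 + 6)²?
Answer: 1/628 ≈ 0.0015924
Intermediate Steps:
Y(J) = -4 (Y(J) = -(-2 + 6)²/4 = -¼*4² = -¼*16 = -4)
v = 628 (v = 6²*18 - 20 = 36*18 - 20 = 648 - 20 = 628)
q(u) = 628
1/q(-22*Y(-1) - 23) = 1/628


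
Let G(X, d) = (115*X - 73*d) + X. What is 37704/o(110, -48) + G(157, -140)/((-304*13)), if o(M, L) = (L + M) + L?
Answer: 4644005/1729 ≈ 2685.9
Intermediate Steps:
o(M, L) = M + 2*L
G(X, d) = -73*d + 116*X (G(X, d) = (-73*d + 115*X) + X = -73*d + 116*X)
37704/o(110, -48) + G(157, -140)/((-304*13)) = 37704/(110 + 2*(-48)) + (-73*(-140) + 116*157)/((-304*13)) = 37704/(110 - 96) + (10220 + 18212)/(-3952) = 37704/14 + 28432*(-1/3952) = 37704*(1/14) - 1777/247 = 18852/7 - 1777/247 = 4644005/1729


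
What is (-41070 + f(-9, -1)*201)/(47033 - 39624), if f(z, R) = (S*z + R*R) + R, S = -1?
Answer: -39261/7409 ≈ -5.2991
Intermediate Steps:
f(z, R) = R + R**2 - z (f(z, R) = (-z + R*R) + R = (-z + R**2) + R = (R**2 - z) + R = R + R**2 - z)
(-41070 + f(-9, -1)*201)/(47033 - 39624) = (-41070 + (-1 + (-1)**2 - 1*(-9))*201)/(47033 - 39624) = (-41070 + (-1 + 1 + 9)*201)/7409 = (-41070 + 9*201)*(1/7409) = (-41070 + 1809)*(1/7409) = -39261*1/7409 = -39261/7409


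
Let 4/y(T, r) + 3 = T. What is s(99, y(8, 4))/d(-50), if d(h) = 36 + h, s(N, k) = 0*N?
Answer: 0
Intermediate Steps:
y(T, r) = 4/(-3 + T)
s(N, k) = 0
s(99, y(8, 4))/d(-50) = 0/(36 - 50) = 0/(-14) = 0*(-1/14) = 0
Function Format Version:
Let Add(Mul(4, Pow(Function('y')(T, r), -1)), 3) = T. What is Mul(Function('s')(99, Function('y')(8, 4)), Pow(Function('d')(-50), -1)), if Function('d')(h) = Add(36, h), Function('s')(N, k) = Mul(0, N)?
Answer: 0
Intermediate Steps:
Function('y')(T, r) = Mul(4, Pow(Add(-3, T), -1))
Function('s')(N, k) = 0
Mul(Function('s')(99, Function('y')(8, 4)), Pow(Function('d')(-50), -1)) = Mul(0, Pow(Add(36, -50), -1)) = Mul(0, Pow(-14, -1)) = Mul(0, Rational(-1, 14)) = 0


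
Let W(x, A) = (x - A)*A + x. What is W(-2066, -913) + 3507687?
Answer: 4558310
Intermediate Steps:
W(x, A) = x + A*(x - A) (W(x, A) = A*(x - A) + x = x + A*(x - A))
W(-2066, -913) + 3507687 = (-2066 - 1*(-913)² - 913*(-2066)) + 3507687 = (-2066 - 1*833569 + 1886258) + 3507687 = (-2066 - 833569 + 1886258) + 3507687 = 1050623 + 3507687 = 4558310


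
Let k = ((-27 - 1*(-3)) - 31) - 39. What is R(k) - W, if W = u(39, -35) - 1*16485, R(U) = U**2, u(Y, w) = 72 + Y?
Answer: 25210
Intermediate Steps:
k = -94 (k = ((-27 + 3) - 31) - 39 = (-24 - 31) - 39 = -55 - 39 = -94)
W = -16374 (W = (72 + 39) - 1*16485 = 111 - 16485 = -16374)
R(k) - W = (-94)**2 - 1*(-16374) = 8836 + 16374 = 25210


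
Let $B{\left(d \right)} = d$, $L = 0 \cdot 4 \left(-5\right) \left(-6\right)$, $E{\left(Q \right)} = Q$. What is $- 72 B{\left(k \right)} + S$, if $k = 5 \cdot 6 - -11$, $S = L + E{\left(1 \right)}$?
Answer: $-2951$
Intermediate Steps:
$L = 0$ ($L = 0 \left(-5\right) \left(-6\right) = 0 \left(-6\right) = 0$)
$S = 1$ ($S = 0 + 1 = 1$)
$k = 41$ ($k = 30 + 11 = 41$)
$- 72 B{\left(k \right)} + S = \left(-72\right) 41 + 1 = -2952 + 1 = -2951$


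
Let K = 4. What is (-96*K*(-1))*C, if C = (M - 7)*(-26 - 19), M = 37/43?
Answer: 4561920/43 ≈ 1.0609e+5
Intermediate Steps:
M = 37/43 (M = 37*(1/43) = 37/43 ≈ 0.86047)
C = 11880/43 (C = (37/43 - 7)*(-26 - 19) = -264/43*(-45) = 11880/43 ≈ 276.28)
(-96*K*(-1))*C = -384*(-1)*(11880/43) = -96*(-4)*(11880/43) = 384*(11880/43) = 4561920/43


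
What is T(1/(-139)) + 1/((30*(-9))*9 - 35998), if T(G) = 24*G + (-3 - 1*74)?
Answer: -412217295/5341492 ≈ -77.173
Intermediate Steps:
T(G) = -77 + 24*G (T(G) = 24*G + (-3 - 74) = 24*G - 77 = -77 + 24*G)
T(1/(-139)) + 1/((30*(-9))*9 - 35998) = (-77 + 24/(-139)) + 1/((30*(-9))*9 - 35998) = (-77 + 24*(-1/139)) + 1/(-270*9 - 35998) = (-77 - 24/139) + 1/(-2430 - 35998) = -10727/139 + 1/(-38428) = -10727/139 - 1/38428 = -412217295/5341492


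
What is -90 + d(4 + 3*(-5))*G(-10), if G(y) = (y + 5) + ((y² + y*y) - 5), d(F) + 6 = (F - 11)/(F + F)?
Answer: -1040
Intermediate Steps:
d(F) = -6 + (-11 + F)/(2*F) (d(F) = -6 + (F - 11)/(F + F) = -6 + (-11 + F)/((2*F)) = -6 + (-11 + F)*(1/(2*F)) = -6 + (-11 + F)/(2*F))
G(y) = y + 2*y² (G(y) = (5 + y) + ((y² + y²) - 5) = (5 + y) + (2*y² - 5) = (5 + y) + (-5 + 2*y²) = y + 2*y²)
-90 + d(4 + 3*(-5))*G(-10) = -90 + (11*(-1 - (4 + 3*(-5)))/(2*(4 + 3*(-5))))*(-10*(1 + 2*(-10))) = -90 + (11*(-1 - (4 - 15))/(2*(4 - 15)))*(-10*(1 - 20)) = -90 + ((11/2)*(-1 - 1*(-11))/(-11))*(-10*(-19)) = -90 + ((11/2)*(-1/11)*(-1 + 11))*190 = -90 + ((11/2)*(-1/11)*10)*190 = -90 - 5*190 = -90 - 950 = -1040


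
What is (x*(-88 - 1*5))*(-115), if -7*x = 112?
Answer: -171120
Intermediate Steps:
x = -16 (x = -⅐*112 = -16)
(x*(-88 - 1*5))*(-115) = -16*(-88 - 1*5)*(-115) = -16*(-88 - 5)*(-115) = -16*(-93)*(-115) = 1488*(-115) = -171120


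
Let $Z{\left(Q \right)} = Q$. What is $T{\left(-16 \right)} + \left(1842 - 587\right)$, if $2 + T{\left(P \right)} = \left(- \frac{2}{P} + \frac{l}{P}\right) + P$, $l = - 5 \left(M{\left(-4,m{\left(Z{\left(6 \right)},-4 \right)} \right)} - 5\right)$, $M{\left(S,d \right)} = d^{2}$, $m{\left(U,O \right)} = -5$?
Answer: $\frac{9947}{8} \approx 1243.4$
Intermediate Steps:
$l = -100$ ($l = - 5 \left(\left(-5\right)^{2} - 5\right) = - 5 \left(25 - 5\right) = \left(-5\right) 20 = -100$)
$T{\left(P \right)} = -2 + P - \frac{102}{P}$ ($T{\left(P \right)} = -2 + \left(\left(- \frac{2}{P} - \frac{100}{P}\right) + P\right) = -2 + \left(- \frac{102}{P} + P\right) = -2 + \left(P - \frac{102}{P}\right) = -2 + P - \frac{102}{P}$)
$T{\left(-16 \right)} + \left(1842 - 587\right) = \left(-2 - 16 - \frac{102}{-16}\right) + \left(1842 - 587\right) = \left(-2 - 16 - - \frac{51}{8}\right) + \left(1842 - 587\right) = \left(-2 - 16 + \frac{51}{8}\right) + 1255 = - \frac{93}{8} + 1255 = \frac{9947}{8}$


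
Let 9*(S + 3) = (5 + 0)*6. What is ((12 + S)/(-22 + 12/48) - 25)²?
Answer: 44528929/68121 ≈ 653.67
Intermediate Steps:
S = ⅓ (S = -3 + ((5 + 0)*6)/9 = -3 + (5*6)/9 = -3 + (⅑)*30 = -3 + 10/3 = ⅓ ≈ 0.33333)
((12 + S)/(-22 + 12/48) - 25)² = ((12 + ⅓)/(-22 + 12/48) - 25)² = (37/(3*(-22 + 12*(1/48))) - 25)² = (37/(3*(-22 + ¼)) - 25)² = (37/(3*(-87/4)) - 25)² = ((37/3)*(-4/87) - 25)² = (-148/261 - 25)² = (-6673/261)² = 44528929/68121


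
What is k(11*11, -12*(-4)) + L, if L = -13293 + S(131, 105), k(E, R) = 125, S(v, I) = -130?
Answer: -13298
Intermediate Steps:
L = -13423 (L = -13293 - 130 = -13423)
k(11*11, -12*(-4)) + L = 125 - 13423 = -13298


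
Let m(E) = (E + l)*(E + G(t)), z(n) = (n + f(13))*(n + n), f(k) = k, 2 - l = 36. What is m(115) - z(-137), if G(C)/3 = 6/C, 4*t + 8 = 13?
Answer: -117473/5 ≈ -23495.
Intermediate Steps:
t = 5/4 (t = -2 + (1/4)*13 = -2 + 13/4 = 5/4 ≈ 1.2500)
l = -34 (l = 2 - 1*36 = 2 - 36 = -34)
z(n) = 2*n*(13 + n) (z(n) = (n + 13)*(n + n) = (13 + n)*(2*n) = 2*n*(13 + n))
G(C) = 18/C (G(C) = 3*(6/C) = 18/C)
m(E) = (-34 + E)*(72/5 + E) (m(E) = (E - 34)*(E + 18/(5/4)) = (-34 + E)*(E + 18*(4/5)) = (-34 + E)*(E + 72/5) = (-34 + E)*(72/5 + E))
m(115) - z(-137) = (-2448/5 + 115**2 - 98/5*115) - 2*(-137)*(13 - 137) = (-2448/5 + 13225 - 2254) - 2*(-137)*(-124) = 52407/5 - 1*33976 = 52407/5 - 33976 = -117473/5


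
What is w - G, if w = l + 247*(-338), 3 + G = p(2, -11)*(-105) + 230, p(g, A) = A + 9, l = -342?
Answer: -84265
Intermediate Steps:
p(g, A) = 9 + A
G = 437 (G = -3 + ((9 - 11)*(-105) + 230) = -3 + (-2*(-105) + 230) = -3 + (210 + 230) = -3 + 440 = 437)
w = -83828 (w = -342 + 247*(-338) = -342 - 83486 = -83828)
w - G = -83828 - 1*437 = -83828 - 437 = -84265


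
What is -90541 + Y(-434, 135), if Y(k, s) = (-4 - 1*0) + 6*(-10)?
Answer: -90605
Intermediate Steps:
Y(k, s) = -64 (Y(k, s) = (-4 + 0) - 60 = -4 - 60 = -64)
-90541 + Y(-434, 135) = -90541 - 64 = -90605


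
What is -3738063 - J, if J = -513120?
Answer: -3224943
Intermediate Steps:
-3738063 - J = -3738063 - 1*(-513120) = -3738063 + 513120 = -3224943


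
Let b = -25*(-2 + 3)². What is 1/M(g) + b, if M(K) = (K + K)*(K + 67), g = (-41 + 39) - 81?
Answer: -66399/2656 ≈ -25.000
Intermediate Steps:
g = -83 (g = -2 - 81 = -83)
M(K) = 2*K*(67 + K) (M(K) = (2*K)*(67 + K) = 2*K*(67 + K))
b = -25 (b = -25*1² = -25*1 = -25)
1/M(g) + b = 1/(2*(-83)*(67 - 83)) - 25 = 1/(2*(-83)*(-16)) - 25 = 1/2656 - 25 = -66399/2656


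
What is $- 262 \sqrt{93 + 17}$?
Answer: $- 262 \sqrt{110} \approx -2747.9$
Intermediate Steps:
$- 262 \sqrt{93 + 17} = - 262 \sqrt{110}$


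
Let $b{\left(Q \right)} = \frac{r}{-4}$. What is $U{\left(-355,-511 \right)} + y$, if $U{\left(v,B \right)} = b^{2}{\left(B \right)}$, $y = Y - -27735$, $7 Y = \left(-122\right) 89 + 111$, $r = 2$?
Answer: $\frac{733599}{28} \approx 26200.0$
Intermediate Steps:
$Y = - \frac{10747}{7}$ ($Y = \frac{\left(-122\right) 89 + 111}{7} = \frac{-10858 + 111}{7} = \frac{1}{7} \left(-10747\right) = - \frac{10747}{7} \approx -1535.3$)
$b{\left(Q \right)} = - \frac{1}{2}$ ($b{\left(Q \right)} = \frac{2}{-4} = 2 \left(- \frac{1}{4}\right) = - \frac{1}{2}$)
$y = \frac{183398}{7}$ ($y = - \frac{10747}{7} - -27735 = - \frac{10747}{7} + \left(-63 + 27798\right) = - \frac{10747}{7} + 27735 = \frac{183398}{7} \approx 26200.0$)
$U{\left(v,B \right)} = \frac{1}{4}$ ($U{\left(v,B \right)} = \left(- \frac{1}{2}\right)^{2} = \frac{1}{4}$)
$U{\left(-355,-511 \right)} + y = \frac{1}{4} + \frac{183398}{7} = \frac{733599}{28}$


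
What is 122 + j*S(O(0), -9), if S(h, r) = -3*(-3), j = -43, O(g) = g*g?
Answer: -265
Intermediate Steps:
O(g) = g**2
S(h, r) = 9
122 + j*S(O(0), -9) = 122 - 43*9 = 122 - 387 = -265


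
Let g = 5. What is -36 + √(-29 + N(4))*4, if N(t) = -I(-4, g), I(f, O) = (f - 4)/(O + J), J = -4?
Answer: -36 + 4*I*√21 ≈ -36.0 + 18.33*I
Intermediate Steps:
I(f, O) = (-4 + f)/(-4 + O) (I(f, O) = (f - 4)/(O - 4) = (-4 + f)/(-4 + O))
N(t) = 8 (N(t) = -(-4 - 4)/(-4 + 5) = -(-8)/1 = -(-8) = -1*(-8) = 8)
-36 + √(-29 + N(4))*4 = -36 + √(-29 + 8)*4 = -36 + √(-21)*4 = -36 + (I*√21)*4 = -36 + 4*I*√21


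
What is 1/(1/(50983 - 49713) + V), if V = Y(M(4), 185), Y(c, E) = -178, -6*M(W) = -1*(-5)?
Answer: -1270/226059 ≈ -0.0056180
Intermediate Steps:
M(W) = -⅚ (M(W) = -(-1)*(-5)/6 = -⅙*5 = -⅚)
V = -178
1/(1/(50983 - 49713) + V) = 1/(1/(50983 - 49713) - 178) = 1/(1/1270 - 178) = 1/(-226059/1270) = -1270/226059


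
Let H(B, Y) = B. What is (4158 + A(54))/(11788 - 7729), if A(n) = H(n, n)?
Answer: 468/451 ≈ 1.0377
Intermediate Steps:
A(n) = n
(4158 + A(54))/(11788 - 7729) = (4158 + 54)/(11788 - 7729) = 4212/4059 = 4212*(1/4059) = 468/451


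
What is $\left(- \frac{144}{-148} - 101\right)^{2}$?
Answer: $\frac{13697401}{1369} \approx 10005.0$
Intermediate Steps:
$\left(- \frac{144}{-148} - 101\right)^{2} = \left(\left(-144\right) \left(- \frac{1}{148}\right) - 101\right)^{2} = \left(\frac{36}{37} - 101\right)^{2} = \left(- \frac{3701}{37}\right)^{2} = \frac{13697401}{1369}$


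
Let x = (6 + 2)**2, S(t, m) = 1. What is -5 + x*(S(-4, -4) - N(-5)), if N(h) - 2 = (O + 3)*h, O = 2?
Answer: 1531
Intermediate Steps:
N(h) = 2 + 5*h (N(h) = 2 + (2 + 3)*h = 2 + 5*h)
x = 64 (x = 8**2 = 64)
-5 + x*(S(-4, -4) - N(-5)) = -5 + 64*(1 - (2 + 5*(-5))) = -5 + 64*(1 - (2 - 25)) = -5 + 64*(1 - 1*(-23)) = -5 + 64*(1 + 23) = -5 + 64*24 = -5 + 1536 = 1531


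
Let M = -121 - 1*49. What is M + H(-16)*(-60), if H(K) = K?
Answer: 790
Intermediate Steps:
M = -170 (M = -121 - 49 = -170)
M + H(-16)*(-60) = -170 - 16*(-60) = -170 + 960 = 790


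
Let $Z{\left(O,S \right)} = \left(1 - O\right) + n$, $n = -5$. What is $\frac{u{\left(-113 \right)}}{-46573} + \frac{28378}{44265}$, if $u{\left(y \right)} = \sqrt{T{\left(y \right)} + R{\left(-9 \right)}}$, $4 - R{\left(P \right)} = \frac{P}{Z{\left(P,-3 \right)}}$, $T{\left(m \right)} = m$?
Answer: $\frac{28378}{44265} - \frac{2 i \sqrt{670}}{232865} \approx 0.64109 - 0.00022231 i$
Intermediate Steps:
$Z{\left(O,S \right)} = -4 - O$ ($Z{\left(O,S \right)} = \left(1 - O\right) - 5 = -4 - O$)
$R{\left(P \right)} = 4 - \frac{P}{-4 - P}$
$u{\left(y \right)} = \sqrt{\frac{29}{5} + y}$ ($u{\left(y \right)} = \sqrt{y + \frac{16 + 5 \left(-9\right)}{4 - 9}} = \sqrt{y + \frac{16 - 45}{-5}} = \sqrt{y - - \frac{29}{5}} = \sqrt{y + \frac{29}{5}} = \sqrt{\frac{29}{5} + y}$)
$\frac{u{\left(-113 \right)}}{-46573} + \frac{28378}{44265} = \frac{\frac{1}{5} \sqrt{145 + 25 \left(-113\right)}}{-46573} + \frac{28378}{44265} = \frac{\sqrt{145 - 2825}}{5} \left(- \frac{1}{46573}\right) + 28378 \cdot \frac{1}{44265} = \frac{\sqrt{-2680}}{5} \left(- \frac{1}{46573}\right) + \frac{28378}{44265} = \frac{2 i \sqrt{670}}{5} \left(- \frac{1}{46573}\right) + \frac{28378}{44265} = - \frac{2 i \sqrt{670}}{232865} + \frac{28378}{44265} = \frac{28378}{44265} - \frac{2 i \sqrt{670}}{232865}$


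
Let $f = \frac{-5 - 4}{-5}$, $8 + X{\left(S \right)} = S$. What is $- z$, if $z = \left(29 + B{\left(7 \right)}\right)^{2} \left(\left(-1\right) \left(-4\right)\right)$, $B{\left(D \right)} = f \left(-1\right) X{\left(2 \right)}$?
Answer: $- \frac{158404}{25} \approx -6336.2$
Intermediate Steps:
$X{\left(S \right)} = -8 + S$
$f = \frac{9}{5}$ ($f = \left(-9\right) \left(- \frac{1}{5}\right) = \frac{9}{5} \approx 1.8$)
$B{\left(D \right)} = \frac{54}{5}$ ($B{\left(D \right)} = \frac{9}{5} \left(-1\right) \left(-8 + 2\right) = \left(- \frac{9}{5}\right) \left(-6\right) = \frac{54}{5}$)
$z = \frac{158404}{25}$ ($z = \left(29 + \frac{54}{5}\right)^{2} \left(\left(-1\right) \left(-4\right)\right) = \left(\frac{199}{5}\right)^{2} \cdot 4 = \frac{39601}{25} \cdot 4 = \frac{158404}{25} \approx 6336.2$)
$- z = \left(-1\right) \frac{158404}{25} = - \frac{158404}{25}$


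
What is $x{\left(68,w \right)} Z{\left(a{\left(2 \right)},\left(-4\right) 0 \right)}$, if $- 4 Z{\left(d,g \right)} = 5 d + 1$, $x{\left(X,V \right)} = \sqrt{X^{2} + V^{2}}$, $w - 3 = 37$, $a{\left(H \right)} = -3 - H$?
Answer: $24 \sqrt{389} \approx 473.35$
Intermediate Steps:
$w = 40$ ($w = 3 + 37 = 40$)
$x{\left(X,V \right)} = \sqrt{V^{2} + X^{2}}$
$Z{\left(d,g \right)} = - \frac{1}{4} - \frac{5 d}{4}$ ($Z{\left(d,g \right)} = - \frac{5 d + 1}{4} = - \frac{1 + 5 d}{4} = - \frac{1}{4} - \frac{5 d}{4}$)
$x{\left(68,w \right)} Z{\left(a{\left(2 \right)},\left(-4\right) 0 \right)} = \sqrt{40^{2} + 68^{2}} \left(- \frac{1}{4} - \frac{5 \left(-3 - 2\right)}{4}\right) = \sqrt{1600 + 4624} \left(- \frac{1}{4} - \frac{5 \left(-3 - 2\right)}{4}\right) = \sqrt{6224} \left(- \frac{1}{4} - - \frac{25}{4}\right) = 4 \sqrt{389} \left(- \frac{1}{4} + \frac{25}{4}\right) = 4 \sqrt{389} \cdot 6 = 24 \sqrt{389}$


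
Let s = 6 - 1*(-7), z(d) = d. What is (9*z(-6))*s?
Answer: -702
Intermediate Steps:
s = 13 (s = 6 + 7 = 13)
(9*z(-6))*s = (9*(-6))*13 = -54*13 = -702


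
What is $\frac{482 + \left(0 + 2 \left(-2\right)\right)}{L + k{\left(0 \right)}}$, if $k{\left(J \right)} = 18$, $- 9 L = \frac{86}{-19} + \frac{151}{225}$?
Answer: $\frac{18391050}{709031} \approx 25.938$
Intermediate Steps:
$L = \frac{16481}{38475}$ ($L = - \frac{\frac{86}{-19} + \frac{151}{225}}{9} = - \frac{86 \left(- \frac{1}{19}\right) + 151 \cdot \frac{1}{225}}{9} = - \frac{- \frac{86}{19} + \frac{151}{225}}{9} = \left(- \frac{1}{9}\right) \left(- \frac{16481}{4275}\right) = \frac{16481}{38475} \approx 0.42836$)
$\frac{482 + \left(0 + 2 \left(-2\right)\right)}{L + k{\left(0 \right)}} = \frac{482 + \left(0 + 2 \left(-2\right)\right)}{\frac{16481}{38475} + 18} = \frac{482 + \left(0 - 4\right)}{\frac{709031}{38475}} = \left(482 - 4\right) \frac{38475}{709031} = 478 \cdot \frac{38475}{709031} = \frac{18391050}{709031}$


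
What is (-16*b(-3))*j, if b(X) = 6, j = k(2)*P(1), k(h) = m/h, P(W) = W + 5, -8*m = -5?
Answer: -180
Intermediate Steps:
m = 5/8 (m = -1/8*(-5) = 5/8 ≈ 0.62500)
P(W) = 5 + W
k(h) = 5/(8*h)
j = 15/8 (j = ((5/8)/2)*(5 + 1) = ((5/8)*(1/2))*6 = (5/16)*6 = 15/8 ≈ 1.8750)
(-16*b(-3))*j = -16*6*(15/8) = -96*15/8 = -180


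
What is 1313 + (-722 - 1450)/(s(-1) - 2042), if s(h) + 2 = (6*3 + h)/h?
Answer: 902755/687 ≈ 1314.1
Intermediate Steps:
s(h) = -2 + (18 + h)/h (s(h) = -2 + (6*3 + h)/h = -2 + (18 + h)/h)
1313 + (-722 - 1450)/(s(-1) - 2042) = 1313 + (-722 - 1450)/((18 - 1*(-1))/(-1) - 2042) = 1313 - 2172/(-(18 + 1) - 2042) = 1313 - 2172/(-1*19 - 2042) = 1313 - 2172/(-19 - 2042) = 1313 - 2172/(-2061) = 1313 - 2172*(-1/2061) = 1313 + 724/687 = 902755/687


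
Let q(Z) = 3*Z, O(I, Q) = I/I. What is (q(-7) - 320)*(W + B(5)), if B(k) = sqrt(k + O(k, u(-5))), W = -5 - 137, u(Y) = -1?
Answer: 48422 - 341*sqrt(6) ≈ 47587.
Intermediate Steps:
O(I, Q) = 1
W = -142
B(k) = sqrt(1 + k) (B(k) = sqrt(k + 1) = sqrt(1 + k))
(q(-7) - 320)*(W + B(5)) = (3*(-7) - 320)*(-142 + sqrt(1 + 5)) = (-21 - 320)*(-142 + sqrt(6)) = -341*(-142 + sqrt(6)) = 48422 - 341*sqrt(6)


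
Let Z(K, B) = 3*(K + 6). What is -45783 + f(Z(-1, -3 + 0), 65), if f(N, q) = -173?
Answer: -45956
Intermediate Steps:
Z(K, B) = 18 + 3*K (Z(K, B) = 3*(6 + K) = 18 + 3*K)
-45783 + f(Z(-1, -3 + 0), 65) = -45783 - 173 = -45956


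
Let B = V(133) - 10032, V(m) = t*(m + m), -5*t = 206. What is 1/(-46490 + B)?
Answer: -5/337406 ≈ -1.4819e-5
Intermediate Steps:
t = -206/5 (t = -1/5*206 = -206/5 ≈ -41.200)
V(m) = -412*m/5 (V(m) = -206*(m + m)/5 = -412*m/5)
B = -104956/5 (B = -412/5*133 - 10032 = -54796/5 - 10032 = -104956/5 ≈ -20991.)
1/(-46490 + B) = 1/(-46490 - 104956/5) = 1/(-337406/5) = -5/337406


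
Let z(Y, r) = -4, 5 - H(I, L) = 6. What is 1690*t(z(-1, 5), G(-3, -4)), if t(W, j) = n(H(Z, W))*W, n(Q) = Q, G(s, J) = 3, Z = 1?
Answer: 6760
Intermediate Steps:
H(I, L) = -1 (H(I, L) = 5 - 1*6 = 5 - 6 = -1)
t(W, j) = -W
1690*t(z(-1, 5), G(-3, -4)) = 1690*(-1*(-4)) = 1690*4 = 6760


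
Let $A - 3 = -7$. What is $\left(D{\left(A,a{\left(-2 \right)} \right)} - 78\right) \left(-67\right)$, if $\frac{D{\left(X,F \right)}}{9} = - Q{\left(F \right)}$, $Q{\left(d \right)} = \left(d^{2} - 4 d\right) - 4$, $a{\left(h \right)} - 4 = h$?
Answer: $402$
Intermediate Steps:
$a{\left(h \right)} = 4 + h$
$Q{\left(d \right)} = -4 + d^{2} - 4 d$
$A = -4$ ($A = 3 - 7 = -4$)
$D{\left(X,F \right)} = 36 - 9 F^{2} + 36 F$ ($D{\left(X,F \right)} = 9 \left(- (-4 + F^{2} - 4 F)\right) = 9 \left(4 - F^{2} + 4 F\right) = 36 - 9 F^{2} + 36 F$)
$\left(D{\left(A,a{\left(-2 \right)} \right)} - 78\right) \left(-67\right) = \left(\left(36 - 9 \left(4 - 2\right)^{2} + 36 \left(4 - 2\right)\right) - 78\right) \left(-67\right) = \left(\left(36 - 9 \cdot 2^{2} + 36 \cdot 2\right) - 78\right) \left(-67\right) = \left(\left(36 - 36 + 72\right) - 78\right) \left(-67\right) = \left(72 - 78\right) \left(-67\right) = \left(-6\right) \left(-67\right) = 402$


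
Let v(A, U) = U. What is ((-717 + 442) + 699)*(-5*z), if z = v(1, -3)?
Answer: 6360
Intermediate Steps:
z = -3
((-717 + 442) + 699)*(-5*z) = ((-717 + 442) + 699)*(-5*(-3)) = (-275 + 699)*15 = 424*15 = 6360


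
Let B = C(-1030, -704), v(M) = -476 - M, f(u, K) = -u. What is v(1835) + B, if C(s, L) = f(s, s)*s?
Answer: -1063211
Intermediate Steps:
C(s, L) = -s² (C(s, L) = (-s)*s = -s²)
B = -1060900 (B = -1*(-1030)² = -1*1060900 = -1060900)
v(1835) + B = (-476 - 1*1835) - 1060900 = (-476 - 1835) - 1060900 = -2311 - 1060900 = -1063211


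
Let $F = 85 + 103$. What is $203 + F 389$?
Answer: $73335$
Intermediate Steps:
$F = 188$
$203 + F 389 = 203 + 188 \cdot 389 = 203 + 73132 = 73335$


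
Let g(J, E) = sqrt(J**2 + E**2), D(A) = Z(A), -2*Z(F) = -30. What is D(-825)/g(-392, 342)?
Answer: 15*sqrt(67657)/135314 ≈ 0.028834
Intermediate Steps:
Z(F) = 15 (Z(F) = -1/2*(-30) = 15)
D(A) = 15
g(J, E) = sqrt(E**2 + J**2)
D(-825)/g(-392, 342) = 15/(sqrt(342**2 + (-392)**2)) = 15/(sqrt(116964 + 153664)) = 15/(sqrt(270628)) = 15/((2*sqrt(67657))) = 15*(sqrt(67657)/135314) = 15*sqrt(67657)/135314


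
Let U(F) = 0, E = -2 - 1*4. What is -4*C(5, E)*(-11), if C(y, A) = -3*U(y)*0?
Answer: 0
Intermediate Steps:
E = -6 (E = -2 - 4 = -6)
C(y, A) = 0 (C(y, A) = -3*0*0 = 0*0 = 0)
-4*C(5, E)*(-11) = -4*0*(-11) = 0*(-11) = 0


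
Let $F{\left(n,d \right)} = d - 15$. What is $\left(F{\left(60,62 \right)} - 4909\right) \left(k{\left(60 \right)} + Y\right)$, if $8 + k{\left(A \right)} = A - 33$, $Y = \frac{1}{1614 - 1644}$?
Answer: $- \frac{1383239}{15} \approx -92216.0$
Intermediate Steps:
$F{\left(n,d \right)} = -15 + d$ ($F{\left(n,d \right)} = d - 15 = -15 + d$)
$Y = - \frac{1}{30}$ ($Y = \frac{1}{-30} = - \frac{1}{30} \approx -0.033333$)
$k{\left(A \right)} = -41 + A$ ($k{\left(A \right)} = -8 + \left(A - 33\right) = -8 + \left(-33 + A\right) = -41 + A$)
$\left(F{\left(60,62 \right)} - 4909\right) \left(k{\left(60 \right)} + Y\right) = \left(\left(-15 + 62\right) - 4909\right) \left(\left(-41 + 60\right) - \frac{1}{30}\right) = \left(47 - 4909\right) \left(19 - \frac{1}{30}\right) = \left(-4862\right) \frac{569}{30} = - \frac{1383239}{15}$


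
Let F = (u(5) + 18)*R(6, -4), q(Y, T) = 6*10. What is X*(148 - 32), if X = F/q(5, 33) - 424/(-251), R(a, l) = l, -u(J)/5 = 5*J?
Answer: 3853172/3765 ≈ 1023.4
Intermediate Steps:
u(J) = -25*J
q(Y, T) = 60
F = 428 (F = (-25*5 + 18)*(-4) = (-125 + 18)*(-4) = -107*(-4) = 428)
X = 33217/3765 (X = 428/60 - 424/(-251) = 428*(1/60) - 424*(-1/251) = 107/15 + 424/251 = 33217/3765 ≈ 8.8226)
X*(148 - 32) = 33217*(148 - 32)/3765 = (33217/3765)*116 = 3853172/3765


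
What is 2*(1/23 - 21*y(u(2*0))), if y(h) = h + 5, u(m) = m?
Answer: -4828/23 ≈ -209.91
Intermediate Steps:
y(h) = 5 + h
2*(1/23 - 21*y(u(2*0))) = 2*(1/23 - 21*(5 + 2*0)) = 2*(1/23 - 21*(5 + 0)) = 2*(1/23 - 21*5) = 2*(1/23 - 105) = 2*(-2414/23) = -4828/23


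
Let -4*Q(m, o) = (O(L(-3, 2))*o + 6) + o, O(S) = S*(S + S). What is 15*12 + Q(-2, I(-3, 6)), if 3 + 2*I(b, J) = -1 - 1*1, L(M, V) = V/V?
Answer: 1443/8 ≈ 180.38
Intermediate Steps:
L(M, V) = 1
I(b, J) = -5/2 (I(b, J) = -3/2 + (-1 - 1*1)/2 = -3/2 + (-1 - 1)/2 = -3/2 + (½)*(-2) = -3/2 - 1 = -5/2)
O(S) = 2*S² (O(S) = S*(2*S) = 2*S²)
Q(m, o) = -3/2 - 3*o/4 (Q(m, o) = -(((2*1²)*o + 6) + o)/4 = -(((2*1)*o + 6) + o)/4 = -((2*o + 6) + o)/4 = -((6 + 2*o) + o)/4 = -(6 + 3*o)/4 = -3/2 - 3*o/4)
15*12 + Q(-2, I(-3, 6)) = 15*12 + (-3/2 - ¾*(-5/2)) = 180 + (-3/2 + 15/8) = 180 + 3/8 = 1443/8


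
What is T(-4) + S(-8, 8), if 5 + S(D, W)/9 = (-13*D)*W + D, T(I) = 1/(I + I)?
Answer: 58967/8 ≈ 7370.9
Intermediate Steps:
T(I) = 1/(2*I)
S(D, W) = -45 + 9*D - 117*D*W (S(D, W) = -45 + 9*((-13*D)*W + D) = -45 + 9*(-13*D*W + D) = -45 + 9*(D - 13*D*W) = -45 + (9*D - 117*D*W) = -45 + 9*D - 117*D*W)
T(-4) + S(-8, 8) = (1/2)/(-4) + (-45 + 9*(-8) - 117*(-8)*8) = (1/2)*(-1/4) + (-45 - 72 + 7488) = -1/8 + 7371 = 58967/8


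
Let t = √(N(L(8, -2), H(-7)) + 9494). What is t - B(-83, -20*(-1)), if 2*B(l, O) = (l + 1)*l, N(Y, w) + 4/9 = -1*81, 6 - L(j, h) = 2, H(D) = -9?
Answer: -3403 + √84713/3 ≈ -3306.0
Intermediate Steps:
L(j, h) = 4 (L(j, h) = 6 - 1*2 = 6 - 2 = 4)
N(Y, w) = -733/9 (N(Y, w) = -4/9 - 1*81 = -4/9 - 81 = -733/9)
B(l, O) = l*(1 + l)/2 (B(l, O) = ((l + 1)*l)/2 = ((1 + l)*l)/2 = (l*(1 + l))/2 = l*(1 + l)/2)
t = √84713/3 (t = √(-733/9 + 9494) = √(84713/9) = √84713/3 ≈ 97.018)
t - B(-83, -20*(-1)) = √84713/3 - (-83)*(1 - 83)/2 = √84713/3 - (-83)*(-82)/2 = √84713/3 - 1*3403 = √84713/3 - 3403 = -3403 + √84713/3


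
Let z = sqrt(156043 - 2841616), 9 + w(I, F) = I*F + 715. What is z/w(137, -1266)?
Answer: -3*I*sqrt(298397)/172736 ≈ -0.0094872*I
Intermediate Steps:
w(I, F) = 706 + F*I (w(I, F) = -9 + (I*F + 715) = -9 + (F*I + 715) = -9 + (715 + F*I) = 706 + F*I)
z = 3*I*sqrt(298397) (z = sqrt(-2685573) = 3*I*sqrt(298397) ≈ 1638.8*I)
z/w(137, -1266) = (3*I*sqrt(298397))/(706 - 1266*137) = (3*I*sqrt(298397))/(706 - 173442) = (3*I*sqrt(298397))/(-172736) = (3*I*sqrt(298397))*(-1/172736) = -3*I*sqrt(298397)/172736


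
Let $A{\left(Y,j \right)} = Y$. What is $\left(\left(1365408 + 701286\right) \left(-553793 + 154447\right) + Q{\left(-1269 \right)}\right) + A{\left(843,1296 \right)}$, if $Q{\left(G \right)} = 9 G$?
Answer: $-825325992702$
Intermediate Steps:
$\left(\left(1365408 + 701286\right) \left(-553793 + 154447\right) + Q{\left(-1269 \right)}\right) + A{\left(843,1296 \right)} = \left(\left(1365408 + 701286\right) \left(-553793 + 154447\right) + 9 \left(-1269\right)\right) + 843 = \left(2066694 \left(-399346\right) - 11421\right) + 843 = \left(-825325982124 - 11421\right) + 843 = -825325993545 + 843 = -825325992702$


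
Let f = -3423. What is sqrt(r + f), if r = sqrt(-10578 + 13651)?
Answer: sqrt(-3423 + sqrt(3073)) ≈ 58.031*I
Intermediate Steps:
r = sqrt(3073) ≈ 55.435
sqrt(r + f) = sqrt(sqrt(3073) - 3423) = sqrt(-3423 + sqrt(3073))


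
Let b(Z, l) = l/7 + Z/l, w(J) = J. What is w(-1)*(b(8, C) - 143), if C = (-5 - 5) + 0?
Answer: 5083/35 ≈ 145.23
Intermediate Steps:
C = -10 (C = -10 + 0 = -10)
b(Z, l) = l/7 + Z/l (b(Z, l) = l*(1/7) + Z/l = l/7 + Z/l)
w(-1)*(b(8, C) - 143) = -(((1/7)*(-10) + 8/(-10)) - 143) = -((-10/7 + 8*(-1/10)) - 143) = -((-10/7 - 4/5) - 143) = -(-78/35 - 143) = -1*(-5083/35) = 5083/35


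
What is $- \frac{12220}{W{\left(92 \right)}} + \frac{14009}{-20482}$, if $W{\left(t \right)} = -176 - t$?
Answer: $\frac{61633907}{1372294} \approx 44.913$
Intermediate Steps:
$- \frac{12220}{W{\left(92 \right)}} + \frac{14009}{-20482} = - \frac{12220}{-176 - 92} + \frac{14009}{-20482} = - \frac{12220}{-176 - 92} + 14009 \left(- \frac{1}{20482}\right) = - \frac{12220}{-268} - \frac{14009}{20482} = \left(-12220\right) \left(- \frac{1}{268}\right) - \frac{14009}{20482} = \frac{3055}{67} - \frac{14009}{20482} = \frac{61633907}{1372294}$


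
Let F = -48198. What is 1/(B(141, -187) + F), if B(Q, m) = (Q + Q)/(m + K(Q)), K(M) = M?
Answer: -23/1108695 ≈ -2.0745e-5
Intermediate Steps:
B(Q, m) = 2*Q/(Q + m) (B(Q, m) = (Q + Q)/(m + Q) = (2*Q)/(Q + m) = 2*Q/(Q + m))
1/(B(141, -187) + F) = 1/(2*141/(141 - 187) - 48198) = 1/(2*141/(-46) - 48198) = 1/(2*141*(-1/46) - 48198) = 1/(-141/23 - 48198) = 1/(-1108695/23) = -23/1108695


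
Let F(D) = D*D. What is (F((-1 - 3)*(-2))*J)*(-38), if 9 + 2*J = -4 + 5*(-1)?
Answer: 21888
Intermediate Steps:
F(D) = D²
J = -9 (J = -9/2 + (-4 + 5*(-1))/2 = -9/2 + (-4 - 5)/2 = -9/2 + (½)*(-9) = -9/2 - 9/2 = -9)
(F((-1 - 3)*(-2))*J)*(-38) = (((-1 - 3)*(-2))²*(-9))*(-38) = ((-4*(-2))²*(-9))*(-38) = (8²*(-9))*(-38) = (64*(-9))*(-38) = -576*(-38) = 21888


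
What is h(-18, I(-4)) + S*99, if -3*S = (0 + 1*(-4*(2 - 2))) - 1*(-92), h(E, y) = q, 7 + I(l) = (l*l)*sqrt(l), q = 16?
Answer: -3020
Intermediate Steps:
I(l) = -7 + l**(5/2) (I(l) = -7 + (l*l)*sqrt(l) = -7 + l**2*sqrt(l) = -7 + l**(5/2))
h(E, y) = 16
S = -92/3 (S = -((0 + 1*(-4*(2 - 2))) - 1*(-92))/3 = -((0 + 1*(-4*0)) + 92)/3 = -((0 + 1*0) + 92)/3 = -((0 + 0) + 92)/3 = -(0 + 92)/3 = -1/3*92 = -92/3 ≈ -30.667)
h(-18, I(-4)) + S*99 = 16 - 92/3*99 = 16 - 3036 = -3020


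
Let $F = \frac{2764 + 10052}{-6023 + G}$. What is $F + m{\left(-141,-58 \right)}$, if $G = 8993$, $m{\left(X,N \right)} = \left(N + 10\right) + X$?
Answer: $- \frac{30473}{165} \approx -184.68$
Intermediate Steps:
$m{\left(X,N \right)} = 10 + N + X$ ($m{\left(X,N \right)} = \left(10 + N\right) + X = 10 + N + X$)
$F = \frac{712}{165}$ ($F = \frac{2764 + 10052}{-6023 + 8993} = \frac{12816}{2970} = 12816 \cdot \frac{1}{2970} = \frac{712}{165} \approx 4.3152$)
$F + m{\left(-141,-58 \right)} = \frac{712}{165} - 189 = - \frac{30473}{165}$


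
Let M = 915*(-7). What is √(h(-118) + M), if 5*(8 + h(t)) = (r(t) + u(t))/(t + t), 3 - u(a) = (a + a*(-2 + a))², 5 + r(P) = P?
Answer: 2*√3495944405/295 ≈ 400.86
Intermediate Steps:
r(P) = -5 + P
M = -6405
u(a) = 3 - (a + a*(-2 + a))²
h(t) = -8 + (-2 + t - t²*(-1 + t)²)/(10*t) (h(t) = -8 + (((-5 + t) + (3 - t²*(-1 + t)²))/(t + t))/5 = -8 + ((-2 + t - t²*(-1 + t)²)/((2*t)))/5 = -8 + ((-2 + t - t²*(-1 + t)²)*(1/(2*t)))/5 = -8 + ((-2 + t - t²*(-1 + t)²)/(2*t))/5 = -8 + (-2 + t - t²*(-1 + t)²)/(10*t))
√(h(-118) + M) = √((⅒)*(-2 - 79*(-118) - 1*(-118)²*(-1 - 118)²)/(-118) - 6405) = √((⅒)*(-1/118)*(-2 + 9322 - 1*13924*(-119)²) - 6405) = √((⅒)*(-1/118)*(-2 + 9322 - 1*13924*14161) - 6405) = √((⅒)*(-1/118)*(-2 + 9322 - 197177764) - 6405) = √((⅒)*(-1/118)*(-197168444) - 6405) = √(49292111/295 - 6405) = √(47402636/295) = 2*√3495944405/295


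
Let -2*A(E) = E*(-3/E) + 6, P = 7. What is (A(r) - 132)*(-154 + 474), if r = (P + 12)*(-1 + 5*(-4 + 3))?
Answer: -42720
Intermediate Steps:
r = -114 (r = (7 + 12)*(-1 + 5*(-4 + 3)) = 19*(-1 + 5*(-1)) = 19*(-1 - 5) = 19*(-6) = -114)
A(E) = -3/2 (A(E) = -(E*(-3/E) + 6)/2 = -(-3 + 6)/2 = -½*3 = -3/2)
(A(r) - 132)*(-154 + 474) = (-3/2 - 132)*(-154 + 474) = -267/2*320 = -42720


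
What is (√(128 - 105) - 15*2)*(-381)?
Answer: 11430 - 381*√23 ≈ 9602.8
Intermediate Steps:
(√(128 - 105) - 15*2)*(-381) = (√23 - 30)*(-381) = (-30 + √23)*(-381) = 11430 - 381*√23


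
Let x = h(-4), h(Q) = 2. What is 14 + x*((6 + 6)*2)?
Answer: 62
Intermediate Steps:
x = 2
14 + x*((6 + 6)*2) = 14 + 2*((6 + 6)*2) = 14 + 2*(12*2) = 14 + 2*24 = 14 + 48 = 62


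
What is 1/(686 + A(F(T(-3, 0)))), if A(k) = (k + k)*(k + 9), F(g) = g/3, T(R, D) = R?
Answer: 1/670 ≈ 0.0014925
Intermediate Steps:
F(g) = g/3 (F(g) = g*(⅓) = g/3)
A(k) = 2*k*(9 + k) (A(k) = (2*k)*(9 + k) = 2*k*(9 + k))
1/(686 + A(F(T(-3, 0)))) = 1/(686 + 2*((⅓)*(-3))*(9 + (⅓)*(-3))) = 1/(686 + 2*(-1)*(9 - 1)) = 1/(686 + 2*(-1)*8) = 1/(686 - 16) = 1/670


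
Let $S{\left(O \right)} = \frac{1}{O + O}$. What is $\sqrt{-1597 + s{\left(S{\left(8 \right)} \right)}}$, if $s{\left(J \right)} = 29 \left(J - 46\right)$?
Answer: $\frac{i \sqrt{46867}}{4} \approx 54.122 i$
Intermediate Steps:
$S{\left(O \right)} = \frac{1}{2 O}$
$s{\left(J \right)} = -1334 + 29 J$ ($s{\left(J \right)} = 29 \left(-46 + J\right) = -1334 + 29 J$)
$\sqrt{-1597 + s{\left(S{\left(8 \right)} \right)}} = \sqrt{-1597 - \left(1334 - 29 \frac{1}{2 \cdot 8}\right)} = \sqrt{-1597 - \left(1334 - 29 \cdot \frac{1}{2} \cdot \frac{1}{8}\right)} = \sqrt{-1597 + \left(-1334 + 29 \cdot \frac{1}{16}\right)} = \sqrt{-1597 + \left(-1334 + \frac{29}{16}\right)} = \sqrt{-1597 - \frac{21315}{16}} = \sqrt{- \frac{46867}{16}} = \frac{i \sqrt{46867}}{4}$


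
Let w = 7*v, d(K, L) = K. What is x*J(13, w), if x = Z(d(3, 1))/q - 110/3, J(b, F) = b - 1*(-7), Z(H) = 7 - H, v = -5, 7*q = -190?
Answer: -41968/57 ≈ -736.28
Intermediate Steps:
q = -190/7 (q = (⅐)*(-190) = -190/7 ≈ -27.143)
w = -35 (w = 7*(-5) = -35)
J(b, F) = 7 + b (J(b, F) = b + 7 = 7 + b)
x = -10492/285 (x = (7 - 1*3)/(-190/7) - 110/3 = (7 - 3)*(-7/190) - 110*⅓ = 4*(-7/190) - 110/3 = -14/95 - 110/3 = -10492/285 ≈ -36.814)
x*J(13, w) = -10492*(7 + 13)/285 = -10492/285*20 = -41968/57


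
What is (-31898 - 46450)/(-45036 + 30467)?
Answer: 78348/14569 ≈ 5.3777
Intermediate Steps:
(-31898 - 46450)/(-45036 + 30467) = -78348/(-14569) = -78348*(-1/14569) = 78348/14569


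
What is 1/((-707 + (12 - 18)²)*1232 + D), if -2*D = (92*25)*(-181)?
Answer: -1/618522 ≈ -1.6168e-6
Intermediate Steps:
D = 208150 (D = -92*25*(-181)/2 = -1150*(-181) = -½*(-416300) = 208150)
1/((-707 + (12 - 18)²)*1232 + D) = 1/((-707 + (12 - 18)²)*1232 + 208150) = 1/((-707 + (-6)²)*1232 + 208150) = 1/((-707 + 36)*1232 + 208150) = 1/(-671*1232 + 208150) = 1/(-826672 + 208150) = 1/(-618522) = -1/618522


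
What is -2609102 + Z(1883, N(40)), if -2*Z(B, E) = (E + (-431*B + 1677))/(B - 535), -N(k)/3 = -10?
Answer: -3516664563/1348 ≈ -2.6088e+6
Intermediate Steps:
N(k) = 30 (N(k) = -3*(-10) = 30)
Z(B, E) = -(1677 + E - 431*B)/(2*(-535 + B)) (Z(B, E) = -(E + (-431*B + 1677))/(2*(B - 535)) = -(E + (1677 - 431*B))/(2*(-535 + B)) = -(1677 + E - 431*B)/(2*(-535 + B)))
-2609102 + Z(1883, N(40)) = -2609102 + (-1677 - 1*30 + 431*1883)/(2*(-535 + 1883)) = -2609102 + (½)*(-1677 - 30 + 811573)/1348 = -2609102 + (½)*(1/1348)*809866 = -2609102 + 404933/1348 = -3516664563/1348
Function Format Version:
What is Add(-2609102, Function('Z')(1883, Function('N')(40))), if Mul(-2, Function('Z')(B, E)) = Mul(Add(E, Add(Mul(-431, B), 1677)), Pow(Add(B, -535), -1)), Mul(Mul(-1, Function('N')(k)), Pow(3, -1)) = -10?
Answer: Rational(-3516664563, 1348) ≈ -2.6088e+6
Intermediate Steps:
Function('N')(k) = 30 (Function('N')(k) = Mul(-3, -10) = 30)
Function('Z')(B, E) = Mul(Rational(-1, 2), Pow(Add(-535, B), -1), Add(1677, E, Mul(-431, B))) (Function('Z')(B, E) = Mul(Rational(-1, 2), Mul(Add(E, Add(Mul(-431, B), 1677)), Pow(Add(B, -535), -1))) = Mul(Rational(-1, 2), Mul(Add(E, Add(1677, Mul(-431, B))), Pow(Add(-535, B), -1))) = Mul(Rational(-1, 2), Mul(Add(1677, E, Mul(-431, B)), Pow(Add(-535, B), -1))) = Mul(Rational(-1, 2), Mul(Pow(Add(-535, B), -1), Add(1677, E, Mul(-431, B)))) = Mul(Rational(-1, 2), Pow(Add(-535, B), -1), Add(1677, E, Mul(-431, B))))
Add(-2609102, Function('Z')(1883, Function('N')(40))) = Add(-2609102, Mul(Rational(1, 2), Pow(Add(-535, 1883), -1), Add(-1677, Mul(-1, 30), Mul(431, 1883)))) = Add(-2609102, Mul(Rational(1, 2), Pow(1348, -1), Add(-1677, -30, 811573))) = Add(-2609102, Mul(Rational(1, 2), Rational(1, 1348), 809866)) = Add(-2609102, Rational(404933, 1348)) = Rational(-3516664563, 1348)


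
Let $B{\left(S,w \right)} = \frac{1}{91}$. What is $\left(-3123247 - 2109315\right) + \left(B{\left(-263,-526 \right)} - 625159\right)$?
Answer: $- \frac{533052610}{91} \approx -5.8577 \cdot 10^{6}$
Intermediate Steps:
$B{\left(S,w \right)} = \frac{1}{91}$
$\left(-3123247 - 2109315\right) + \left(B{\left(-263,-526 \right)} - 625159\right) = \left(-3123247 - 2109315\right) + \left(\frac{1}{91} - 625159\right) = -5232562 + \left(\frac{1}{91} - 625159\right) = -5232562 - \frac{56889468}{91} = - \frac{533052610}{91}$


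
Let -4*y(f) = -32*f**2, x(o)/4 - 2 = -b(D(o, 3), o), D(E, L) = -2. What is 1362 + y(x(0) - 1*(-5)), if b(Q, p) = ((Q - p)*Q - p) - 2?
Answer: 1562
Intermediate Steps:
b(Q, p) = -2 - p + Q*(Q - p) (b(Q, p) = (Q*(Q - p) - p) - 2 = (-p + Q*(Q - p)) - 2 = -2 - p + Q*(Q - p))
x(o) = -4*o (x(o) = 8 + 4*(-(-2 + (-2)**2 - o - 1*(-2)*o)) = 8 + 4*(-(-2 + 4 - o + 2*o)) = 8 + 4*(-(2 + o)) = 8 + 4*(-2 - o) = 8 + (-8 - 4*o) = -4*o)
y(f) = 8*f**2 (y(f) = -(-8)*f**2 = 8*f**2)
1362 + y(x(0) - 1*(-5)) = 1362 + 8*(-4*0 - 1*(-5))**2 = 1362 + 8*(0 + 5)**2 = 1362 + 8*5**2 = 1362 + 8*25 = 1362 + 200 = 1562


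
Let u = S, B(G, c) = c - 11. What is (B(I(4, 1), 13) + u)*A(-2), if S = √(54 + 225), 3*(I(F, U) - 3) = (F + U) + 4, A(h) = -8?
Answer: -16 - 24*√31 ≈ -149.63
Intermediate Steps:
I(F, U) = 13/3 + F/3 + U/3 (I(F, U) = 3 + ((F + U) + 4)/3 = 3 + (4 + F + U)/3 = 3 + (4/3 + F/3 + U/3) = 13/3 + F/3 + U/3)
B(G, c) = -11 + c
S = 3*√31 (S = √279 = 3*√31 ≈ 16.703)
u = 3*√31 ≈ 16.703
(B(I(4, 1), 13) + u)*A(-2) = ((-11 + 13) + 3*√31)*(-8) = (2 + 3*√31)*(-8) = -16 - 24*√31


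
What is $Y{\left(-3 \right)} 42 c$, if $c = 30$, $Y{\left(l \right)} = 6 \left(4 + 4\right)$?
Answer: $60480$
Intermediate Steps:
$Y{\left(l \right)} = 48$ ($Y{\left(l \right)} = 6 \cdot 8 = 48$)
$Y{\left(-3 \right)} 42 c = 48 \cdot 42 \cdot 30 = 2016 \cdot 30 = 60480$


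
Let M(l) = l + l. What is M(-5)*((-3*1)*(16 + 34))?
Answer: 1500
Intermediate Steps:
M(l) = 2*l
M(-5)*((-3*1)*(16 + 34)) = (2*(-5))*((-3*1)*(16 + 34)) = -(-30)*50 = -10*(-150) = 1500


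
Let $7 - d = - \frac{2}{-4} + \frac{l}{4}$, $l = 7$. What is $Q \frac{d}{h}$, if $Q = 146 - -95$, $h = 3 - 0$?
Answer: $\frac{4579}{12} \approx 381.58$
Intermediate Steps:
$d = \frac{19}{4}$ ($d = 7 - \left(- \frac{2}{-4} + \frac{7}{4}\right) = 7 - \left(\left(-2\right) \left(- \frac{1}{4}\right) + 7 \cdot \frac{1}{4}\right) = 7 - \left(\frac{1}{2} + \frac{7}{4}\right) = 7 - \frac{9}{4} = \frac{19}{4} \approx 4.75$)
$h = 3$ ($h = 3 + 0 = 3$)
$Q = 241$ ($Q = 146 + 95 = 241$)
$Q \frac{d}{h} = 241 \frac{19}{4 \cdot 3} = 241 \cdot \frac{19}{4} \cdot \frac{1}{3} = 241 \cdot \frac{19}{12} = \frac{4579}{12}$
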